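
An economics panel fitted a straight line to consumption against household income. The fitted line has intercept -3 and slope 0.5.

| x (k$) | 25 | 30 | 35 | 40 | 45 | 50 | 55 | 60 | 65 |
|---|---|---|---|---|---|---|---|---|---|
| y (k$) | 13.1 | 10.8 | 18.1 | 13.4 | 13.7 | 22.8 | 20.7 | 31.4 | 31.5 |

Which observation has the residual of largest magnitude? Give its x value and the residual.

x=25: ŷ = -3 + 0.5·25 = 9.5; r = 13.1 − 9.5 = 3.6
x=30: ŷ = -3 + 0.5·30 = 12; r = 10.8 − 12 = -1.2
x=35: ŷ = -3 + 0.5·35 = 14.5; r = 18.1 − 14.5 = 3.6
x=40: ŷ = -3 + 0.5·40 = 17; r = 13.4 − 17 = -3.6
x=45: ŷ = -3 + 0.5·45 = 19.5; r = 13.7 − 19.5 = -5.8
x=50: ŷ = -3 + 0.5·50 = 22; r = 22.8 − 22 = 0.8
x=55: ŷ = -3 + 0.5·55 = 24.5; r = 20.7 − 24.5 = -3.8
x=60: ŷ = -3 + 0.5·60 = 27; r = 31.4 − 27 = 4.4
x=65: ŷ = -3 + 0.5·65 = 29.5; r = 31.5 − 29.5 = 2
Largest |r| is 5.8 at x = 45, residual -5.8.

x = 45, r = -5.8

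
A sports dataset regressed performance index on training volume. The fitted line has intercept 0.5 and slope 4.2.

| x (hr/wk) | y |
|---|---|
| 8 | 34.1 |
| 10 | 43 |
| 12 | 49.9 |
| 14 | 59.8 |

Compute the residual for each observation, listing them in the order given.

x=8: ŷ = 0.5 + 4.2·8 = 34.1; e = 34.1 − 34.1 = 0
x=10: ŷ = 0.5 + 4.2·10 = 42.5; e = 43 − 42.5 = 0.5
x=12: ŷ = 0.5 + 4.2·12 = 50.9; e = 49.9 − 50.9 = -1
x=14: ŷ = 0.5 + 4.2·14 = 59.3; e = 59.8 − 59.3 = 0.5

0, 0.5, -1, 0.5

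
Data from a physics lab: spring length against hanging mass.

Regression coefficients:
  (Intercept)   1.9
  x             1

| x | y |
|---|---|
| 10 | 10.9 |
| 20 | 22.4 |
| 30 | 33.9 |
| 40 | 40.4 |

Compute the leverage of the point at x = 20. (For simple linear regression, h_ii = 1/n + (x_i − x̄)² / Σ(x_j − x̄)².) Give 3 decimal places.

h = 0.300

x̄ = (10 + 20 + 30 + 40)/4 = 25
Σ(x − x̄)² = 225 + 25 + 25 + 225 = 500
h = 1/4 + (-5)²/500 = 0.25 + 0.05 = 0.300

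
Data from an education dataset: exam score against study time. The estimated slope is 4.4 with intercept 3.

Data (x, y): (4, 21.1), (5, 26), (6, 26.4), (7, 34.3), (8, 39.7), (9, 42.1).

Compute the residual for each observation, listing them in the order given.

x=4: ŷ = 3 + 4.4·4 = 20.6; e = 21.1 − 20.6 = 0.5
x=5: ŷ = 3 + 4.4·5 = 25; e = 26 − 25 = 1
x=6: ŷ = 3 + 4.4·6 = 29.4; e = 26.4 − 29.4 = -3
x=7: ŷ = 3 + 4.4·7 = 33.8; e = 34.3 − 33.8 = 0.5
x=8: ŷ = 3 + 4.4·8 = 38.2; e = 39.7 − 38.2 = 1.5
x=9: ŷ = 3 + 4.4·9 = 42.6; e = 42.1 − 42.6 = -0.5

0.5, 1, -3, 0.5, 1.5, -0.5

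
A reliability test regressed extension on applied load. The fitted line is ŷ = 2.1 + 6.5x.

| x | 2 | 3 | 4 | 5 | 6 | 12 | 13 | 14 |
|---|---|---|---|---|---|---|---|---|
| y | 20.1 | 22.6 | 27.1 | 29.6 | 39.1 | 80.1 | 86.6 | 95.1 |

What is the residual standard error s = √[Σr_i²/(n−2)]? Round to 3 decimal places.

x=2: ŷ = 2.1 + 6.5·2 = 15.1; r = 20.1 − 15.1 = 5
x=3: ŷ = 2.1 + 6.5·3 = 21.6; r = 22.6 − 21.6 = 1
x=4: ŷ = 2.1 + 6.5·4 = 28.1; r = 27.1 − 28.1 = -1
x=5: ŷ = 2.1 + 6.5·5 = 34.6; r = 29.6 − 34.6 = -5
x=6: ŷ = 2.1 + 6.5·6 = 41.1; r = 39.1 − 41.1 = -2
x=12: ŷ = 2.1 + 6.5·12 = 80.1; r = 80.1 − 80.1 = 0
x=13: ŷ = 2.1 + 6.5·13 = 86.6; r = 86.6 − 86.6 = 0
x=14: ŷ = 2.1 + 6.5·14 = 93.1; r = 95.1 − 93.1 = 2
SSE = 25 + 1 + 1 + 25 + 4 + 0 + 0 + 4 = 60
s = √(60/6) = √10 ≈ 3.162

s = 3.162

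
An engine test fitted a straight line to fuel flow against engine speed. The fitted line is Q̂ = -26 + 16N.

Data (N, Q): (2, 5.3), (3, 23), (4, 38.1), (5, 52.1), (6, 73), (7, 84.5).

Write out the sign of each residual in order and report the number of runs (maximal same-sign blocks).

N=2: Q̂ = -26 + 16·2 = 6; r = 5.3 − 6 = -0.7
N=3: Q̂ = -26 + 16·3 = 22; r = 23 − 22 = 1
N=4: Q̂ = -26 + 16·4 = 38; r = 38.1 − 38 = 0.1
N=5: Q̂ = -26 + 16·5 = 54; r = 52.1 − 54 = -1.9
N=6: Q̂ = -26 + 16·6 = 70; r = 73 − 70 = 3
N=7: Q̂ = -26 + 16·7 = 86; r = 84.5 − 86 = -1.5
Signs: − + + − + −
Runs: −×1, +×2, −×1, +×1, −×1 → 5

5 runs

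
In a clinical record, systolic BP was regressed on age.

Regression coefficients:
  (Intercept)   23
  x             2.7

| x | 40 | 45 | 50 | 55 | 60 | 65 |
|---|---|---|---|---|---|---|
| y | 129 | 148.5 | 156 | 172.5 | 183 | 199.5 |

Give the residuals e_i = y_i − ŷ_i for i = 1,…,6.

x=40: ŷ = 23 + 2.7·40 = 131; e = 129 − 131 = -2
x=45: ŷ = 23 + 2.7·45 = 144.5; e = 148.5 − 144.5 = 4
x=50: ŷ = 23 + 2.7·50 = 158; e = 156 − 158 = -2
x=55: ŷ = 23 + 2.7·55 = 171.5; e = 172.5 − 171.5 = 1
x=60: ŷ = 23 + 2.7·60 = 185; e = 183 − 185 = -2
x=65: ŷ = 23 + 2.7·65 = 198.5; e = 199.5 − 198.5 = 1

-2, 4, -2, 1, -2, 1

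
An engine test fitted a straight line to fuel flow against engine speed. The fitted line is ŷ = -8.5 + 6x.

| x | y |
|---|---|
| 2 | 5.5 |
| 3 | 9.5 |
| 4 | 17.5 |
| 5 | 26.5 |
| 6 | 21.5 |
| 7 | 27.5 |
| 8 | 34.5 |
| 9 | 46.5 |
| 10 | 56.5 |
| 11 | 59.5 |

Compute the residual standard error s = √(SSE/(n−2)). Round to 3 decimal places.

x=2: ŷ = -8.5 + 6·2 = 3.5; r = 5.5 − 3.5 = 2
x=3: ŷ = -8.5 + 6·3 = 9.5; r = 9.5 − 9.5 = 0
x=4: ŷ = -8.5 + 6·4 = 15.5; r = 17.5 − 15.5 = 2
x=5: ŷ = -8.5 + 6·5 = 21.5; r = 26.5 − 21.5 = 5
x=6: ŷ = -8.5 + 6·6 = 27.5; r = 21.5 − 27.5 = -6
x=7: ŷ = -8.5 + 6·7 = 33.5; r = 27.5 − 33.5 = -6
x=8: ŷ = -8.5 + 6·8 = 39.5; r = 34.5 − 39.5 = -5
x=9: ŷ = -8.5 + 6·9 = 45.5; r = 46.5 − 45.5 = 1
x=10: ŷ = -8.5 + 6·10 = 51.5; r = 56.5 − 51.5 = 5
x=11: ŷ = -8.5 + 6·11 = 57.5; r = 59.5 − 57.5 = 2
SSE = 4 + 0 + 4 + 25 + 36 + 36 + 25 + 1 + 25 + 4 = 160
s = √(160/8) = √20 ≈ 4.472

s = 4.472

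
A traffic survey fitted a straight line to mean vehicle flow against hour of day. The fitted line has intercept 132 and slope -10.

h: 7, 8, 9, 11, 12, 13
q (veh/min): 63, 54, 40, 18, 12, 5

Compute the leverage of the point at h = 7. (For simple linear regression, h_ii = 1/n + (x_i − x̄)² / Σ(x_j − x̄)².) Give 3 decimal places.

h̄ = (7 + 8 + 9 + 11 + 12 + 13)/6 = 10
Σ(h − h̄)² = 9 + 4 + 1 + 1 + 4 + 9 = 28
h = 1/6 + (-3)²/28 = 0.166667 + 0.321429 = 0.488

h = 0.488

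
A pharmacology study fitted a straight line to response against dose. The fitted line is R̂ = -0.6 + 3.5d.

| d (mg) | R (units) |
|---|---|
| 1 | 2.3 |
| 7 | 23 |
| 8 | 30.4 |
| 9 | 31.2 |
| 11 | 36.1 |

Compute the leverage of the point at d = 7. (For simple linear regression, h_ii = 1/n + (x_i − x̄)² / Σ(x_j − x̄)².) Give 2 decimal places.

d̄ = (1 + 7 + 8 + 9 + 11)/5 = 7.2
Σ(d − d̄)² = 38.44 + 0.04 + 0.64 + 3.24 + 14.44 = 56.8
h = 1/5 + (-0.2)²/56.8 = 0.2 + 0.000704225 = 0.20

h = 0.20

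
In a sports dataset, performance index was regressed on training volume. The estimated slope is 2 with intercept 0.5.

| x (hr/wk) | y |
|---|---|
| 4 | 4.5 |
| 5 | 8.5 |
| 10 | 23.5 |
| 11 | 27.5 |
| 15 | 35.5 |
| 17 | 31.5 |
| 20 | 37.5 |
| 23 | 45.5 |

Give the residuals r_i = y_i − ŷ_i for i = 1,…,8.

x=4: ŷ = 0.5 + 2·4 = 8.5; r = 4.5 − 8.5 = -4
x=5: ŷ = 0.5 + 2·5 = 10.5; r = 8.5 − 10.5 = -2
x=10: ŷ = 0.5 + 2·10 = 20.5; r = 23.5 − 20.5 = 3
x=11: ŷ = 0.5 + 2·11 = 22.5; r = 27.5 − 22.5 = 5
x=15: ŷ = 0.5 + 2·15 = 30.5; r = 35.5 − 30.5 = 5
x=17: ŷ = 0.5 + 2·17 = 34.5; r = 31.5 − 34.5 = -3
x=20: ŷ = 0.5 + 2·20 = 40.5; r = 37.5 − 40.5 = -3
x=23: ŷ = 0.5 + 2·23 = 46.5; r = 45.5 − 46.5 = -1

-4, -2, 3, 5, 5, -3, -3, -1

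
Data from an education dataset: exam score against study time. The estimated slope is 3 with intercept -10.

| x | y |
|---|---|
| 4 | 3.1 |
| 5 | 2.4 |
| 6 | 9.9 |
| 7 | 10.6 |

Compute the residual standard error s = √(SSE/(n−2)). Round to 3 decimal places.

x=4: ŷ = -10 + 3·4 = 2; r = 3.1 − 2 = 1.1
x=5: ŷ = -10 + 3·5 = 5; r = 2.4 − 5 = -2.6
x=6: ŷ = -10 + 3·6 = 8; r = 9.9 − 8 = 1.9
x=7: ŷ = -10 + 3·7 = 11; r = 10.6 − 11 = -0.4
SSE = 1.21 + 6.76 + 3.61 + 0.16 = 11.74
s = √(11.74/2) = √5.87 ≈ 2.423

s = 2.423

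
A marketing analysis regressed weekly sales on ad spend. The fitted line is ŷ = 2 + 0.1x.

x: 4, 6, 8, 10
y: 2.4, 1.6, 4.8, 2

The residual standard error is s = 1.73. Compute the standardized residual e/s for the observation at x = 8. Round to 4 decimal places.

1.1561

ŷ = 2 + 0.1·8 = 2.8
e = 4.8 − 2.8 = 2
e/s = 2 / 1.73 = 1.1561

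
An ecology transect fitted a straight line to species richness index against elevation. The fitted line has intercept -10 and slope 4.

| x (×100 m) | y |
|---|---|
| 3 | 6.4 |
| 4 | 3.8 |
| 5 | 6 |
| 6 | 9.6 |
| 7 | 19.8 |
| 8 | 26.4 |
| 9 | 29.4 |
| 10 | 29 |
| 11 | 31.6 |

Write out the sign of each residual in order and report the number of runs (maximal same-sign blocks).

4 runs

x=3: ŷ = -10 + 4·3 = 2; r = 6.4 − 2 = 4.4
x=4: ŷ = -10 + 4·4 = 6; r = 3.8 − 6 = -2.2
x=5: ŷ = -10 + 4·5 = 10; r = 6 − 10 = -4
x=6: ŷ = -10 + 4·6 = 14; r = 9.6 − 14 = -4.4
x=7: ŷ = -10 + 4·7 = 18; r = 19.8 − 18 = 1.8
x=8: ŷ = -10 + 4·8 = 22; r = 26.4 − 22 = 4.4
x=9: ŷ = -10 + 4·9 = 26; r = 29.4 − 26 = 3.4
x=10: ŷ = -10 + 4·10 = 30; r = 29 − 30 = -1
x=11: ŷ = -10 + 4·11 = 34; r = 31.6 − 34 = -2.4
Signs: + − − − + + + − −
Runs: +×1, −×3, +×3, −×2 → 4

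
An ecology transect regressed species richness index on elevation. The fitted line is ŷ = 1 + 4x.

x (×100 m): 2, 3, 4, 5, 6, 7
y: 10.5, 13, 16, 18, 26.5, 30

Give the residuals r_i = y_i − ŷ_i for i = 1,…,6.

1.5, 0, -1, -3, 1.5, 1

x=2: ŷ = 1 + 4·2 = 9; r = 10.5 − 9 = 1.5
x=3: ŷ = 1 + 4·3 = 13; r = 13 − 13 = 0
x=4: ŷ = 1 + 4·4 = 17; r = 16 − 17 = -1
x=5: ŷ = 1 + 4·5 = 21; r = 18 − 21 = -3
x=6: ŷ = 1 + 4·6 = 25; r = 26.5 − 25 = 1.5
x=7: ŷ = 1 + 4·7 = 29; r = 30 − 29 = 1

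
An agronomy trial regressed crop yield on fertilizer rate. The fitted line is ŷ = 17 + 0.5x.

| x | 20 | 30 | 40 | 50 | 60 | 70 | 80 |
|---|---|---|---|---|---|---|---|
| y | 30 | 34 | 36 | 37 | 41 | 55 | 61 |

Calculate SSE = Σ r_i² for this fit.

x=20: ŷ = 17 + 0.5·20 = 27; r = 30 − 27 = 3
x=30: ŷ = 17 + 0.5·30 = 32; r = 34 − 32 = 2
x=40: ŷ = 17 + 0.5·40 = 37; r = 36 − 37 = -1
x=50: ŷ = 17 + 0.5·50 = 42; r = 37 − 42 = -5
x=60: ŷ = 17 + 0.5·60 = 47; r = 41 − 47 = -6
x=70: ŷ = 17 + 0.5·70 = 52; r = 55 − 52 = 3
x=80: ŷ = 17 + 0.5·80 = 57; r = 61 − 57 = 4
SSE = 9 + 4 + 1 + 25 + 36 + 9 + 16 = 100

SSE = 100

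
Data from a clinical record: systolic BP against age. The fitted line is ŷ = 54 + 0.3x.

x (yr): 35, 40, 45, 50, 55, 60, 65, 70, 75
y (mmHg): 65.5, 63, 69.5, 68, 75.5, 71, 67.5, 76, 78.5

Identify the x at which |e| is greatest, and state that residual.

x = 65, e = -6

x=35: ŷ = 54 + 0.3·35 = 64.5; e = 65.5 − 64.5 = 1
x=40: ŷ = 54 + 0.3·40 = 66; e = 63 − 66 = -3
x=45: ŷ = 54 + 0.3·45 = 67.5; e = 69.5 − 67.5 = 2
x=50: ŷ = 54 + 0.3·50 = 69; e = 68 − 69 = -1
x=55: ŷ = 54 + 0.3·55 = 70.5; e = 75.5 − 70.5 = 5
x=60: ŷ = 54 + 0.3·60 = 72; e = 71 − 72 = -1
x=65: ŷ = 54 + 0.3·65 = 73.5; e = 67.5 − 73.5 = -6
x=70: ŷ = 54 + 0.3·70 = 75; e = 76 − 75 = 1
x=75: ŷ = 54 + 0.3·75 = 76.5; e = 78.5 − 76.5 = 2
Largest |e| is 6 at x = 65, residual -6.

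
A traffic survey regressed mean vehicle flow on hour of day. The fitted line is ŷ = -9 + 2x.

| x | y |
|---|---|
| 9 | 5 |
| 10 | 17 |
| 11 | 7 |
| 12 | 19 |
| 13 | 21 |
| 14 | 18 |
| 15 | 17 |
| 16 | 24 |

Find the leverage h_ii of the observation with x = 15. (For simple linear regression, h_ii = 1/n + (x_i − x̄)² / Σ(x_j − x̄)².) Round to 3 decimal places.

h = 0.274

x̄ = (9 + 10 + 11 + 12 + 13 + 14 + 15 + 16)/8 = 12.5
Σ(x − x̄)² = 12.25 + 6.25 + 2.25 + 0.25 + 0.25 + 2.25 + 6.25 + 12.25 = 42
h = 1/8 + (2.5)²/42 = 0.125 + 0.14881 = 0.274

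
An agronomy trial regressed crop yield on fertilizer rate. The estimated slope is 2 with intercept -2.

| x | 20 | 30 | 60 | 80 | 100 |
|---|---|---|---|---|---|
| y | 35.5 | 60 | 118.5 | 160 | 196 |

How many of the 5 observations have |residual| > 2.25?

1

x=20: ŷ = -2 + 2·20 = 38; r = 35.5 − 38 = -2.5
x=30: ŷ = -2 + 2·30 = 58; r = 60 − 58 = 2
x=60: ŷ = -2 + 2·60 = 118; r = 118.5 − 118 = 0.5
x=80: ŷ = -2 + 2·80 = 158; r = 160 − 158 = 2
x=100: ŷ = -2 + 2·100 = 198; r = 196 − 198 = -2
|r| > 2.25: x=20 (|r|=2.5) → 1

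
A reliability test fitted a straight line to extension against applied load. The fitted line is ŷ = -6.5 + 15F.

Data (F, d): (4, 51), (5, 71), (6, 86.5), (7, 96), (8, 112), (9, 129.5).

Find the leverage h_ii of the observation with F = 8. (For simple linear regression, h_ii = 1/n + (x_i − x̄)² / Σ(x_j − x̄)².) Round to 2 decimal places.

F̄ = (4 + 5 + 6 + 7 + 8 + 9)/6 = 6.5
Σ(F − F̄)² = 6.25 + 2.25 + 0.25 + 0.25 + 2.25 + 6.25 = 17.5
h = 1/6 + (1.5)²/17.5 = 0.166667 + 0.128571 = 0.30

h = 0.30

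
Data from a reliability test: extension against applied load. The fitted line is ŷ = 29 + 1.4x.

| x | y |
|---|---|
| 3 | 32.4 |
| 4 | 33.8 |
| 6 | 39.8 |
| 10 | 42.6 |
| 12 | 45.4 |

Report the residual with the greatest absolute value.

x=3: ŷ = 29 + 1.4·3 = 33.2; e = 32.4 − 33.2 = -0.8
x=4: ŷ = 29 + 1.4·4 = 34.6; e = 33.8 − 34.6 = -0.8
x=6: ŷ = 29 + 1.4·6 = 37.4; e = 39.8 − 37.4 = 2.4
x=10: ŷ = 29 + 1.4·10 = 43; e = 42.6 − 43 = -0.4
x=12: ŷ = 29 + 1.4·12 = 45.8; e = 45.4 − 45.8 = -0.4
Largest |e| is 2.4 at x = 6, residual 2.4.

e = 2.4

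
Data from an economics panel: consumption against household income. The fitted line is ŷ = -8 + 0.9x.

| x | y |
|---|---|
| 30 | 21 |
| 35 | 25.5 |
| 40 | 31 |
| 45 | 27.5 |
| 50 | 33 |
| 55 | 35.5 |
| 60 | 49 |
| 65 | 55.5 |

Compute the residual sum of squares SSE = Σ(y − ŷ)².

SSE = 128

x=30: ŷ = -8 + 0.9·30 = 19; e = 21 − 19 = 2
x=35: ŷ = -8 + 0.9·35 = 23.5; e = 25.5 − 23.5 = 2
x=40: ŷ = -8 + 0.9·40 = 28; e = 31 − 28 = 3
x=45: ŷ = -8 + 0.9·45 = 32.5; e = 27.5 − 32.5 = -5
x=50: ŷ = -8 + 0.9·50 = 37; e = 33 − 37 = -4
x=55: ŷ = -8 + 0.9·55 = 41.5; e = 35.5 − 41.5 = -6
x=60: ŷ = -8 + 0.9·60 = 46; e = 49 − 46 = 3
x=65: ŷ = -8 + 0.9·65 = 50.5; e = 55.5 − 50.5 = 5
SSE = 4 + 4 + 9 + 25 + 16 + 36 + 9 + 25 = 128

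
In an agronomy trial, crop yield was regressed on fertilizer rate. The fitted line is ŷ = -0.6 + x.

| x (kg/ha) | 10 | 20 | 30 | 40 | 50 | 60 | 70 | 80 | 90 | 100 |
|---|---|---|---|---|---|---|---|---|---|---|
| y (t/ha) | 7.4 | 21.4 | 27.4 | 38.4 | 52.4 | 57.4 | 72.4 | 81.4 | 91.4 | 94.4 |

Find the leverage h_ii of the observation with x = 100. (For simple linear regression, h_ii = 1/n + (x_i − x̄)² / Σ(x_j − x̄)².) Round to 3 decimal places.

h = 0.345

x̄ = (10 + 20 + 30 + 40 + 50 + 60 + 70 + 80 + 90 + 100)/10 = 55
Σ(x − x̄)² = 2025 + 1225 + 625 + 225 + 25 + 25 + 225 + 625 + 1225 + 2025 = 8250
h = 1/10 + (45)²/8250 = 0.1 + 0.245455 = 0.345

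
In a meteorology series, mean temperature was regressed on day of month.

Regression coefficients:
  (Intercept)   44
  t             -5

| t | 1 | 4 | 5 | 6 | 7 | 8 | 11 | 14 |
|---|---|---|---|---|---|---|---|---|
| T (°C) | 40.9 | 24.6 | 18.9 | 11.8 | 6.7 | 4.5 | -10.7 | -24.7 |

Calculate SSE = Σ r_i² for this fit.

SSE = 16.14

t=1: T̂ = 44 − 5·1 = 39; r = 40.9 − 39 = 1.9
t=4: T̂ = 44 − 5·4 = 24; r = 24.6 − 24 = 0.6
t=5: T̂ = 44 − 5·5 = 19; r = 18.9 − 19 = -0.1
t=6: T̂ = 44 − 5·6 = 14; r = 11.8 − 14 = -2.2
t=7: T̂ = 44 − 5·7 = 9; r = 6.7 − 9 = -2.3
t=8: T̂ = 44 − 5·8 = 4; r = 4.5 − 4 = 0.5
t=11: T̂ = 44 − 5·11 = -11; r = -10.7 − (-11) = 0.3
t=14: T̂ = 44 − 5·14 = -26; r = -24.7 − (-26) = 1.3
SSE = 3.61 + 0.36 + 0.01 + 4.84 + 5.29 + 0.25 + 0.09 + 1.69 = 16.14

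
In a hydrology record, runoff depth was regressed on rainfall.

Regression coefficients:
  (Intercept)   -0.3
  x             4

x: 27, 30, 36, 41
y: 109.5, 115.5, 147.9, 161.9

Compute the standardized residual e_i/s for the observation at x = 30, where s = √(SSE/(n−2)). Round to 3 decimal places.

x=27: ŷ = -0.3 + 4·27 = 107.7; e = 109.5 − 107.7 = 1.8
x=30: ŷ = -0.3 + 4·30 = 119.7; e = 115.5 − 119.7 = -4.2
x=36: ŷ = -0.3 + 4·36 = 143.7; e = 147.9 − 143.7 = 4.2
x=41: ŷ = -0.3 + 4·41 = 163.7; e = 161.9 − 163.7 = -1.8
SSE = 3.24 + 17.64 + 17.64 + 3.24 = 41.76
s = √(41.76/2) = 4.56946
e/s = -4.2 / 4.56946 = -0.919

-0.919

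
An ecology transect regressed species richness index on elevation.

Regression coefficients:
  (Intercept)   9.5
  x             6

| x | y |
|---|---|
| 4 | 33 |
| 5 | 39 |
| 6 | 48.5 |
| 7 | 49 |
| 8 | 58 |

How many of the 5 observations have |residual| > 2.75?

1

x=4: ŷ = 9.5 + 6·4 = 33.5; r = 33 − 33.5 = -0.5
x=5: ŷ = 9.5 + 6·5 = 39.5; r = 39 − 39.5 = -0.5
x=6: ŷ = 9.5 + 6·6 = 45.5; r = 48.5 − 45.5 = 3
x=7: ŷ = 9.5 + 6·7 = 51.5; r = 49 − 51.5 = -2.5
x=8: ŷ = 9.5 + 6·8 = 57.5; r = 58 − 57.5 = 0.5
|r| > 2.75: x=6 (|r|=3) → 1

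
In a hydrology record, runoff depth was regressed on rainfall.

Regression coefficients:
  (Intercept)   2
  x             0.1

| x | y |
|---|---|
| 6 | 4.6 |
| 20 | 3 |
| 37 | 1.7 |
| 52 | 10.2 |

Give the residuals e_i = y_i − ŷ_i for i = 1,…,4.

x=6: ŷ = 2 + 0.1·6 = 2.6; e = 4.6 − 2.6 = 2
x=20: ŷ = 2 + 0.1·20 = 4; e = 3 − 4 = -1
x=37: ŷ = 2 + 0.1·37 = 5.7; e = 1.7 − 5.7 = -4
x=52: ŷ = 2 + 0.1·52 = 7.2; e = 10.2 − 7.2 = 3

2, -1, -4, 3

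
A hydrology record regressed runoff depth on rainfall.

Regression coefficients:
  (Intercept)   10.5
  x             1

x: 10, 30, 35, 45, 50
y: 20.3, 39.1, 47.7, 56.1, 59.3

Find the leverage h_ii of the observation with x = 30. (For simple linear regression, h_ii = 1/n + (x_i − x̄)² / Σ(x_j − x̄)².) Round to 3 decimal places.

h = 0.216

x̄ = (10 + 30 + 35 + 45 + 50)/5 = 34
Σ(x − x̄)² = 576 + 16 + 1 + 121 + 256 = 970
h = 1/5 + (-4)²/970 = 0.2 + 0.0164948 = 0.216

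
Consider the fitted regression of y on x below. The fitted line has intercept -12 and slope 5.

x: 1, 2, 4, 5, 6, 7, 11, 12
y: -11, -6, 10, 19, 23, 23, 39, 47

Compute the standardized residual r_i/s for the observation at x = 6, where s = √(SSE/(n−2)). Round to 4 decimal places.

1.1471

x=1: ŷ = -12 + 5·1 = -7; r = -11 − (-7) = -4
x=2: ŷ = -12 + 5·2 = -2; r = -6 − (-2) = -4
x=4: ŷ = -12 + 5·4 = 8; r = 10 − 8 = 2
x=5: ŷ = -12 + 5·5 = 13; r = 19 − 13 = 6
x=6: ŷ = -12 + 5·6 = 18; r = 23 − 18 = 5
x=7: ŷ = -12 + 5·7 = 23; r = 23 − 23 = 0
x=11: ŷ = -12 + 5·11 = 43; r = 39 − 43 = -4
x=12: ŷ = -12 + 5·12 = 48; r = 47 − 48 = -1
SSE = 16 + 16 + 4 + 36 + 25 + 0 + 16 + 1 = 114
s = √(114/6) = 4.3589
r/s = 5 / 4.3589 = 1.1471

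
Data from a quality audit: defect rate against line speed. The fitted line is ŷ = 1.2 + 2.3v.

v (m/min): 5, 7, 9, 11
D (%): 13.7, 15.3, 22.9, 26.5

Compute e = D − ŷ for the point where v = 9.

ŷ = 1.2 + 2.3·9 = 21.9
e = 22.9 − 21.9 = 1

e = 1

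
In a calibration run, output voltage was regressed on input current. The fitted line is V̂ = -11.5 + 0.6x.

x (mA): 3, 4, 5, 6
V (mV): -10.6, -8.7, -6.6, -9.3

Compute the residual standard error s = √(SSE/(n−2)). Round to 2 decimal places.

s = 1.81

x=3: V̂ = -11.5 + 0.6·3 = -9.7; e = -10.6 − (-9.7) = -0.9
x=4: V̂ = -11.5 + 0.6·4 = -9.1; e = -8.7 − (-9.1) = 0.4
x=5: V̂ = -11.5 + 0.6·5 = -8.5; e = -6.6 − (-8.5) = 1.9
x=6: V̂ = -11.5 + 0.6·6 = -7.9; e = -9.3 − (-7.9) = -1.4
SSE = 0.81 + 0.16 + 3.61 + 1.96 = 6.54
s = √(6.54/2) = √3.27 ≈ 1.81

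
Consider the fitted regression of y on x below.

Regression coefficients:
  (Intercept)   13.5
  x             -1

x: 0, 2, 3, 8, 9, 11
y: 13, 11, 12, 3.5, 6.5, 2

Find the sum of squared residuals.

x=0: ŷ = 13.5 − 0 = 13.5; e = 13 − 13.5 = -0.5
x=2: ŷ = 13.5 − 2 = 11.5; e = 11 − 11.5 = -0.5
x=3: ŷ = 13.5 − 3 = 10.5; e = 12 − 10.5 = 1.5
x=8: ŷ = 13.5 − 8 = 5.5; e = 3.5 − 5.5 = -2
x=9: ŷ = 13.5 − 9 = 4.5; e = 6.5 − 4.5 = 2
x=11: ŷ = 13.5 − 11 = 2.5; e = 2 − 2.5 = -0.5
SSE = 0.25 + 0.25 + 2.25 + 4 + 4 + 0.25 = 11

SSE = 11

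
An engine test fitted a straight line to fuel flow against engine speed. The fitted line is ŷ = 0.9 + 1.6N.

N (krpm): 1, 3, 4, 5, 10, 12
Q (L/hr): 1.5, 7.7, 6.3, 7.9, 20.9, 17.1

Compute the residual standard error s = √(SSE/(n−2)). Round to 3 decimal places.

s = 2.828

N=1: ŷ = 0.9 + 1.6·1 = 2.5; e = 1.5 − 2.5 = -1
N=3: ŷ = 0.9 + 1.6·3 = 5.7; e = 7.7 − 5.7 = 2
N=4: ŷ = 0.9 + 1.6·4 = 7.3; e = 6.3 − 7.3 = -1
N=5: ŷ = 0.9 + 1.6·5 = 8.9; e = 7.9 − 8.9 = -1
N=10: ŷ = 0.9 + 1.6·10 = 16.9; e = 20.9 − 16.9 = 4
N=12: ŷ = 0.9 + 1.6·12 = 20.1; e = 17.1 − 20.1 = -3
SSE = 1 + 4 + 1 + 1 + 16 + 9 = 32
s = √(32/4) = √8 ≈ 2.828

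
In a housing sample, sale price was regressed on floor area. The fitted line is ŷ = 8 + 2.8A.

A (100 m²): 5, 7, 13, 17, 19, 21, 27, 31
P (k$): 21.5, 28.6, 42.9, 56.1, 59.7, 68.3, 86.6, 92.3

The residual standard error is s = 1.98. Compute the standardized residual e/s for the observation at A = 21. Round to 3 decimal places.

ŷ = 8 + 2.8·21 = 66.8
e = 68.3 − 66.8 = 1.5
e/s = 1.5 / 1.98 = 0.758

0.758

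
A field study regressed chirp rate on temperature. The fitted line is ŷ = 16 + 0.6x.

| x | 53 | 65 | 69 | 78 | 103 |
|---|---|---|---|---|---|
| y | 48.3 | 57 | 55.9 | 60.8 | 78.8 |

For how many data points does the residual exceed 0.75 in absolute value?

4

x=53: ŷ = 16 + 0.6·53 = 47.8; r = 48.3 − 47.8 = 0.5
x=65: ŷ = 16 + 0.6·65 = 55; r = 57 − 55 = 2
x=69: ŷ = 16 + 0.6·69 = 57.4; r = 55.9 − 57.4 = -1.5
x=78: ŷ = 16 + 0.6·78 = 62.8; r = 60.8 − 62.8 = -2
x=103: ŷ = 16 + 0.6·103 = 77.8; r = 78.8 − 77.8 = 1
|r| > 0.75: x=65 (|r|=2), x=69 (|r|=1.5), x=78 (|r|=2), x=103 (|r|=1) → 4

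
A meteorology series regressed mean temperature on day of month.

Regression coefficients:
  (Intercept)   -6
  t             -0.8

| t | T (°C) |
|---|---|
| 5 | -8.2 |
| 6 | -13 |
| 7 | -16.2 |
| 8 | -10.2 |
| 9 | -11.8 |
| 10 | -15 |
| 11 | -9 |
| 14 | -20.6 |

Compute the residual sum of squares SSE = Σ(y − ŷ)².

t=5: T̂ = -6 − 0.8·5 = -10; e = -8.2 − (-10) = 1.8
t=6: T̂ = -6 − 0.8·6 = -10.8; e = -13 − (-10.8) = -2.2
t=7: T̂ = -6 − 0.8·7 = -11.6; e = -16.2 − (-11.6) = -4.6
t=8: T̂ = -6 − 0.8·8 = -12.4; e = -10.2 − (-12.4) = 2.2
t=9: T̂ = -6 − 0.8·9 = -13.2; e = -11.8 − (-13.2) = 1.4
t=10: T̂ = -6 − 0.8·10 = -14; e = -15 − (-14) = -1
t=11: T̂ = -6 − 0.8·11 = -14.8; e = -9 − (-14.8) = 5.8
t=14: T̂ = -6 − 0.8·14 = -17.2; e = -20.6 − (-17.2) = -3.4
SSE = 3.24 + 4.84 + 21.16 + 4.84 + 1.96 + 1 + 33.64 + 11.56 = 82.24

SSE = 82.24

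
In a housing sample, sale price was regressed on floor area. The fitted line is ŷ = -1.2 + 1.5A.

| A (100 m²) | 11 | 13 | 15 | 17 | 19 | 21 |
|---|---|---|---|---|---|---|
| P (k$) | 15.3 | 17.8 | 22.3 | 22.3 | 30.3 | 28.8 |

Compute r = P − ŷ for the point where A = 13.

ŷ = -1.2 + 1.5·13 = 18.3
r = 17.8 − 18.3 = -0.5

r = -0.5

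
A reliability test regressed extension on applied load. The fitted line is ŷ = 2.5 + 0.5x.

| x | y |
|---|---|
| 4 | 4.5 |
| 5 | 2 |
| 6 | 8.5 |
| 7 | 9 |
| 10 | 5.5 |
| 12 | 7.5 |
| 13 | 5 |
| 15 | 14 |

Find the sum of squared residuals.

SSE = 64

x=4: ŷ = 2.5 + 0.5·4 = 4.5; e = 4.5 − 4.5 = 0
x=5: ŷ = 2.5 + 0.5·5 = 5; e = 2 − 5 = -3
x=6: ŷ = 2.5 + 0.5·6 = 5.5; e = 8.5 − 5.5 = 3
x=7: ŷ = 2.5 + 0.5·7 = 6; e = 9 − 6 = 3
x=10: ŷ = 2.5 + 0.5·10 = 7.5; e = 5.5 − 7.5 = -2
x=12: ŷ = 2.5 + 0.5·12 = 8.5; e = 7.5 − 8.5 = -1
x=13: ŷ = 2.5 + 0.5·13 = 9; e = 5 − 9 = -4
x=15: ŷ = 2.5 + 0.5·15 = 10; e = 14 − 10 = 4
SSE = 0 + 9 + 9 + 9 + 4 + 1 + 16 + 16 = 64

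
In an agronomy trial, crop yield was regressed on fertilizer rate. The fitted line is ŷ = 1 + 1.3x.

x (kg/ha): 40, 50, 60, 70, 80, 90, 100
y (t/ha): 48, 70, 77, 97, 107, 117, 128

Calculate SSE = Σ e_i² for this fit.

x=40: ŷ = 1 + 1.3·40 = 53; e = 48 − 53 = -5
x=50: ŷ = 1 + 1.3·50 = 66; e = 70 − 66 = 4
x=60: ŷ = 1 + 1.3·60 = 79; e = 77 − 79 = -2
x=70: ŷ = 1 + 1.3·70 = 92; e = 97 − 92 = 5
x=80: ŷ = 1 + 1.3·80 = 105; e = 107 − 105 = 2
x=90: ŷ = 1 + 1.3·90 = 118; e = 117 − 118 = -1
x=100: ŷ = 1 + 1.3·100 = 131; e = 128 − 131 = -3
SSE = 25 + 16 + 4 + 25 + 4 + 1 + 9 = 84

SSE = 84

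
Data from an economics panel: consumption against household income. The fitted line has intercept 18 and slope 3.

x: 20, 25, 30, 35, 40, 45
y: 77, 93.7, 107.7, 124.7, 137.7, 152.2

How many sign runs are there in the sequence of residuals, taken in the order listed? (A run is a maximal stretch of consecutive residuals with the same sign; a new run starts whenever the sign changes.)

5 runs

x=20: ŷ = 18 + 3·20 = 78; e = 77 − 78 = -1
x=25: ŷ = 18 + 3·25 = 93; e = 93.7 − 93 = 0.7
x=30: ŷ = 18 + 3·30 = 108; e = 107.7 − 108 = -0.3
x=35: ŷ = 18 + 3·35 = 123; e = 124.7 − 123 = 1.7
x=40: ŷ = 18 + 3·40 = 138; e = 137.7 − 138 = -0.3
x=45: ŷ = 18 + 3·45 = 153; e = 152.2 − 153 = -0.8
Signs: − + − + − −
Runs: −×1, +×1, −×1, +×1, −×2 → 5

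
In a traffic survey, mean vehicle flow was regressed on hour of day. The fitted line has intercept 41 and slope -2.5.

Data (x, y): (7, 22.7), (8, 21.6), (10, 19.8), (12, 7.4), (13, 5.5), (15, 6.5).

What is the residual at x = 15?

ŷ = 41 − 2.5·15 = 3.5
e = 6.5 − 3.5 = 3

e = 3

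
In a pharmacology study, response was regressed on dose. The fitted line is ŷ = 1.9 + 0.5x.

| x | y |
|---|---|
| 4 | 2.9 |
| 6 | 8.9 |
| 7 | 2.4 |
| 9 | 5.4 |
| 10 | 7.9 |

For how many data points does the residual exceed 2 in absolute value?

x=4: ŷ = 1.9 + 0.5·4 = 3.9; r = 2.9 − 3.9 = -1
x=6: ŷ = 1.9 + 0.5·6 = 4.9; r = 8.9 − 4.9 = 4
x=7: ŷ = 1.9 + 0.5·7 = 5.4; r = 2.4 − 5.4 = -3
x=9: ŷ = 1.9 + 0.5·9 = 6.4; r = 5.4 − 6.4 = -1
x=10: ŷ = 1.9 + 0.5·10 = 6.9; r = 7.9 − 6.9 = 1
|r| > 2: x=6 (|r|=4), x=7 (|r|=3) → 2

2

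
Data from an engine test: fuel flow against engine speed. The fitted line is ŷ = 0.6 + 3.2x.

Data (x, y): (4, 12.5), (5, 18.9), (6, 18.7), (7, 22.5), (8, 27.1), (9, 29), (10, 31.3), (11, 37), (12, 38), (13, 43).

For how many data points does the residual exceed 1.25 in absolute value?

x=4: ŷ = 0.6 + 3.2·4 = 13.4; r = 12.5 − 13.4 = -0.9
x=5: ŷ = 0.6 + 3.2·5 = 16.6; r = 18.9 − 16.6 = 2.3
x=6: ŷ = 0.6 + 3.2·6 = 19.8; r = 18.7 − 19.8 = -1.1
x=7: ŷ = 0.6 + 3.2·7 = 23; r = 22.5 − 23 = -0.5
x=8: ŷ = 0.6 + 3.2·8 = 26.2; r = 27.1 − 26.2 = 0.9
x=9: ŷ = 0.6 + 3.2·9 = 29.4; r = 29 − 29.4 = -0.4
x=10: ŷ = 0.6 + 3.2·10 = 32.6; r = 31.3 − 32.6 = -1.3
x=11: ŷ = 0.6 + 3.2·11 = 35.8; r = 37 − 35.8 = 1.2
x=12: ŷ = 0.6 + 3.2·12 = 39; r = 38 − 39 = -1
x=13: ŷ = 0.6 + 3.2·13 = 42.2; r = 43 − 42.2 = 0.8
|r| > 1.25: x=5 (|r|=2.3), x=10 (|r|=1.3) → 2

2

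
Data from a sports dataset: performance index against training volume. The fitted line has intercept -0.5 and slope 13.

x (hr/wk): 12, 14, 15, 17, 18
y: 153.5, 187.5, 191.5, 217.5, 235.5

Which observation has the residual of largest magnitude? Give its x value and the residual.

x=12: ŷ = -0.5 + 13·12 = 155.5; e = 153.5 − 155.5 = -2
x=14: ŷ = -0.5 + 13·14 = 181.5; e = 187.5 − 181.5 = 6
x=15: ŷ = -0.5 + 13·15 = 194.5; e = 191.5 − 194.5 = -3
x=17: ŷ = -0.5 + 13·17 = 220.5; e = 217.5 − 220.5 = -3
x=18: ŷ = -0.5 + 13·18 = 233.5; e = 235.5 − 233.5 = 2
Largest |e| is 6 at x = 14, residual 6.

x = 14, e = 6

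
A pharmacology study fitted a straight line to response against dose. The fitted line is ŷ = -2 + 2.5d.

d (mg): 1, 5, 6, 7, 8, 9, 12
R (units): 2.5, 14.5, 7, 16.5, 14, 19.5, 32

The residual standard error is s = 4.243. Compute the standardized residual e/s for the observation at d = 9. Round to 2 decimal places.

ŷ = -2 + 2.5·9 = 20.5
e = 19.5 − 20.5 = -1
e/s = -1 / 4.243 = -0.24

-0.24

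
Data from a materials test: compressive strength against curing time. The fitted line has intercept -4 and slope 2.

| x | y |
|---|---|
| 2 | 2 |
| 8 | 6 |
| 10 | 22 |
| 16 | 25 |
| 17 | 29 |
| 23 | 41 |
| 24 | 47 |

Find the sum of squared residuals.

SSE = 96

x=2: ŷ = -4 + 2·2 = 0; e = 2 − 0 = 2
x=8: ŷ = -4 + 2·8 = 12; e = 6 − 12 = -6
x=10: ŷ = -4 + 2·10 = 16; e = 22 − 16 = 6
x=16: ŷ = -4 + 2·16 = 28; e = 25 − 28 = -3
x=17: ŷ = -4 + 2·17 = 30; e = 29 − 30 = -1
x=23: ŷ = -4 + 2·23 = 42; e = 41 − 42 = -1
x=24: ŷ = -4 + 2·24 = 44; e = 47 − 44 = 3
SSE = 4 + 36 + 36 + 9 + 1 + 1 + 9 = 96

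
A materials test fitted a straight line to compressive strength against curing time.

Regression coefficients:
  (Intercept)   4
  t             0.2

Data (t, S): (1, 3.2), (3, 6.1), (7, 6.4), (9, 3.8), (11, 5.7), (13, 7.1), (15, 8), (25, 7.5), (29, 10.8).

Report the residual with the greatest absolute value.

e = -2

t=1: Ŝ = 4 + 0.2·1 = 4.2; e = 3.2 − 4.2 = -1
t=3: Ŝ = 4 + 0.2·3 = 4.6; e = 6.1 − 4.6 = 1.5
t=7: Ŝ = 4 + 0.2·7 = 5.4; e = 6.4 − 5.4 = 1
t=9: Ŝ = 4 + 0.2·9 = 5.8; e = 3.8 − 5.8 = -2
t=11: Ŝ = 4 + 0.2·11 = 6.2; e = 5.7 − 6.2 = -0.5
t=13: Ŝ = 4 + 0.2·13 = 6.6; e = 7.1 − 6.6 = 0.5
t=15: Ŝ = 4 + 0.2·15 = 7; e = 8 − 7 = 1
t=25: Ŝ = 4 + 0.2·25 = 9; e = 7.5 − 9 = -1.5
t=29: Ŝ = 4 + 0.2·29 = 9.8; e = 10.8 − 9.8 = 1
Largest |e| is 2 at t = 9, residual -2.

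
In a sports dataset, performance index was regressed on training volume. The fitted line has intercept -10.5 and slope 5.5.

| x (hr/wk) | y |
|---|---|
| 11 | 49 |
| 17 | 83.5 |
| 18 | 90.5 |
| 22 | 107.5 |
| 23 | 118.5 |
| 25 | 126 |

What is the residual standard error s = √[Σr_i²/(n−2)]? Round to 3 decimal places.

x=11: ŷ = -10.5 + 5.5·11 = 50; r = 49 − 50 = -1
x=17: ŷ = -10.5 + 5.5·17 = 83; r = 83.5 − 83 = 0.5
x=18: ŷ = -10.5 + 5.5·18 = 88.5; r = 90.5 − 88.5 = 2
x=22: ŷ = -10.5 + 5.5·22 = 110.5; r = 107.5 − 110.5 = -3
x=23: ŷ = -10.5 + 5.5·23 = 116; r = 118.5 − 116 = 2.5
x=25: ŷ = -10.5 + 5.5·25 = 127; r = 126 − 127 = -1
SSE = 1 + 0.25 + 4 + 9 + 6.25 + 1 = 21.5
s = √(21.5/4) = √5.375 ≈ 2.318

s = 2.318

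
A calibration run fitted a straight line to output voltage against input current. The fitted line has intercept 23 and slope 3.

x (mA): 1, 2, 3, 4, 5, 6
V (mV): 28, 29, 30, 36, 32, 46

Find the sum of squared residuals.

x=1: ŷ = 23 + 3·1 = 26; e = 28 − 26 = 2
x=2: ŷ = 23 + 3·2 = 29; e = 29 − 29 = 0
x=3: ŷ = 23 + 3·3 = 32; e = 30 − 32 = -2
x=4: ŷ = 23 + 3·4 = 35; e = 36 − 35 = 1
x=5: ŷ = 23 + 3·5 = 38; e = 32 − 38 = -6
x=6: ŷ = 23 + 3·6 = 41; e = 46 − 41 = 5
SSE = 4 + 0 + 4 + 1 + 36 + 25 = 70

SSE = 70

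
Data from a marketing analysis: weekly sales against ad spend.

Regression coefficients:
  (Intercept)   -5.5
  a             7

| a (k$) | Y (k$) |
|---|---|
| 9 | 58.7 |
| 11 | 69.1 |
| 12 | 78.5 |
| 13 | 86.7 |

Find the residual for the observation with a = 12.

ŷ = -5.5 + 7·12 = 78.5
e = 78.5 − 78.5 = 0

e = 0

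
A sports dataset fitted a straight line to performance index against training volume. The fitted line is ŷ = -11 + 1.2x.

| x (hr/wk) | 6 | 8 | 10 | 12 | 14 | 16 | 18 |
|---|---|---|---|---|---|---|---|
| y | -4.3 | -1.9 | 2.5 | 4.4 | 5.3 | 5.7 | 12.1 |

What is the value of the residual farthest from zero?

r = -2.5

x=6: ŷ = -11 + 1.2·6 = -3.8; r = -4.3 − (-3.8) = -0.5
x=8: ŷ = -11 + 1.2·8 = -1.4; r = -1.9 − (-1.4) = -0.5
x=10: ŷ = -11 + 1.2·10 = 1; r = 2.5 − 1 = 1.5
x=12: ŷ = -11 + 1.2·12 = 3.4; r = 4.4 − 3.4 = 1
x=14: ŷ = -11 + 1.2·14 = 5.8; r = 5.3 − 5.8 = -0.5
x=16: ŷ = -11 + 1.2·16 = 8.2; r = 5.7 − 8.2 = -2.5
x=18: ŷ = -11 + 1.2·18 = 10.6; r = 12.1 − 10.6 = 1.5
Largest |r| is 2.5 at x = 16, residual -2.5.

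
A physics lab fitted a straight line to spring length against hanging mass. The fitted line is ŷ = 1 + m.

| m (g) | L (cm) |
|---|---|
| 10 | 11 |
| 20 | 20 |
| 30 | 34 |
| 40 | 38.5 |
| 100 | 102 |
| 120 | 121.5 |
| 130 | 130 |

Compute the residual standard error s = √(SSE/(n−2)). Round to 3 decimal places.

s = 1.924

m=10: ŷ = 1 + 10 = 11; r = 11 − 11 = 0
m=20: ŷ = 1 + 20 = 21; r = 20 − 21 = -1
m=30: ŷ = 1 + 30 = 31; r = 34 − 31 = 3
m=40: ŷ = 1 + 40 = 41; r = 38.5 − 41 = -2.5
m=100: ŷ = 1 + 100 = 101; r = 102 − 101 = 1
m=120: ŷ = 1 + 120 = 121; r = 121.5 − 121 = 0.5
m=130: ŷ = 1 + 130 = 131; r = 130 − 131 = -1
SSE = 0 + 1 + 9 + 6.25 + 1 + 0.25 + 1 = 18.5
s = √(18.5/5) = √3.7 ≈ 1.924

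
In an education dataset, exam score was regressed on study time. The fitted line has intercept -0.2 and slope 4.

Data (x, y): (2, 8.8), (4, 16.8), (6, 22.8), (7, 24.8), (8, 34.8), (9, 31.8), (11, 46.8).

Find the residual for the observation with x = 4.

ŷ = -0.2 + 4·4 = 15.8
e = 16.8 − 15.8 = 1

e = 1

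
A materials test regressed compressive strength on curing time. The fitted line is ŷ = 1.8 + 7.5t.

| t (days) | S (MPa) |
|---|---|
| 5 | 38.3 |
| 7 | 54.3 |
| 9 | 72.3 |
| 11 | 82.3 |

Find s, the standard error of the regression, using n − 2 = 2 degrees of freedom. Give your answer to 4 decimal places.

t=5: ŷ = 1.8 + 7.5·5 = 39.3; e = 38.3 − 39.3 = -1
t=7: ŷ = 1.8 + 7.5·7 = 54.3; e = 54.3 − 54.3 = 0
t=9: ŷ = 1.8 + 7.5·9 = 69.3; e = 72.3 − 69.3 = 3
t=11: ŷ = 1.8 + 7.5·11 = 84.3; e = 82.3 − 84.3 = -2
SSE = 1 + 0 + 9 + 4 = 14
s = √(14/2) = √7 ≈ 2.6458

s = 2.6458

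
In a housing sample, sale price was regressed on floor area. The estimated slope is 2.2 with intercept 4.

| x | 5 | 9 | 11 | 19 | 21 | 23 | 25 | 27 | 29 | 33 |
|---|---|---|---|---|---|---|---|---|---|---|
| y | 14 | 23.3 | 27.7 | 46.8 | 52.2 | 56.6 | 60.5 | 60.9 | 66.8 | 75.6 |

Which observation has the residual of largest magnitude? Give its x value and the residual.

x = 27, r = -2.5

x=5: ŷ = 4 + 2.2·5 = 15; r = 14 − 15 = -1
x=9: ŷ = 4 + 2.2·9 = 23.8; r = 23.3 − 23.8 = -0.5
x=11: ŷ = 4 + 2.2·11 = 28.2; r = 27.7 − 28.2 = -0.5
x=19: ŷ = 4 + 2.2·19 = 45.8; r = 46.8 − 45.8 = 1
x=21: ŷ = 4 + 2.2·21 = 50.2; r = 52.2 − 50.2 = 2
x=23: ŷ = 4 + 2.2·23 = 54.6; r = 56.6 − 54.6 = 2
x=25: ŷ = 4 + 2.2·25 = 59; r = 60.5 − 59 = 1.5
x=27: ŷ = 4 + 2.2·27 = 63.4; r = 60.9 − 63.4 = -2.5
x=29: ŷ = 4 + 2.2·29 = 67.8; r = 66.8 − 67.8 = -1
x=33: ŷ = 4 + 2.2·33 = 76.6; r = 75.6 − 76.6 = -1
Largest |r| is 2.5 at x = 27, residual -2.5.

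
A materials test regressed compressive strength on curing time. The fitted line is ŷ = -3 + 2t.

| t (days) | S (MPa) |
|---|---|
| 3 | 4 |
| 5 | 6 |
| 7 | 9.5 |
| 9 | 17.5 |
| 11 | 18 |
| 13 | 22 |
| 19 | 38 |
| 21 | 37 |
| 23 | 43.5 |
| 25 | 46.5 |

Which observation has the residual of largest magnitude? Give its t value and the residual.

t=3: ŷ = -3 + 2·3 = 3; r = 4 − 3 = 1
t=5: ŷ = -3 + 2·5 = 7; r = 6 − 7 = -1
t=7: ŷ = -3 + 2·7 = 11; r = 9.5 − 11 = -1.5
t=9: ŷ = -3 + 2·9 = 15; r = 17.5 − 15 = 2.5
t=11: ŷ = -3 + 2·11 = 19; r = 18 − 19 = -1
t=13: ŷ = -3 + 2·13 = 23; r = 22 − 23 = -1
t=19: ŷ = -3 + 2·19 = 35; r = 38 − 35 = 3
t=21: ŷ = -3 + 2·21 = 39; r = 37 − 39 = -2
t=23: ŷ = -3 + 2·23 = 43; r = 43.5 − 43 = 0.5
t=25: ŷ = -3 + 2·25 = 47; r = 46.5 − 47 = -0.5
Largest |r| is 3 at t = 19, residual 3.

t = 19, r = 3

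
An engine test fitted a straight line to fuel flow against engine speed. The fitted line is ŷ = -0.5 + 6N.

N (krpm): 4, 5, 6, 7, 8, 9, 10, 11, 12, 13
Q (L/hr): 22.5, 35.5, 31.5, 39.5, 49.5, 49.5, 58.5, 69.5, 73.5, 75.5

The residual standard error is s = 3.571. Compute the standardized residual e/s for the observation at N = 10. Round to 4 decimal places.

-0.2800

ŷ = -0.5 + 6·10 = 59.5
e = 58.5 − 59.5 = -1
e/s = -1 / 3.571 = -0.2800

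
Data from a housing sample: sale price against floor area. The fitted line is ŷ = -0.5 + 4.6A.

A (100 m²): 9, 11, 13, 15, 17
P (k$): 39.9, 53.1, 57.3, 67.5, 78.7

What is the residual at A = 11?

ŷ = -0.5 + 4.6·11 = 50.1
e = 53.1 − 50.1 = 3

e = 3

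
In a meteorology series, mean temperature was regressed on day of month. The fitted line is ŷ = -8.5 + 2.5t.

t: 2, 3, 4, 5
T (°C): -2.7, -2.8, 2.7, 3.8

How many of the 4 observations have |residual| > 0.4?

t=2: ŷ = -8.5 + 2.5·2 = -3.5; r = -2.7 − (-3.5) = 0.8
t=3: ŷ = -8.5 + 2.5·3 = -1; r = -2.8 − (-1) = -1.8
t=4: ŷ = -8.5 + 2.5·4 = 1.5; r = 2.7 − 1.5 = 1.2
t=5: ŷ = -8.5 + 2.5·5 = 4; r = 3.8 − 4 = -0.2
|r| > 0.4: t=2 (|r|=0.8), t=3 (|r|=1.8), t=4 (|r|=1.2) → 3

3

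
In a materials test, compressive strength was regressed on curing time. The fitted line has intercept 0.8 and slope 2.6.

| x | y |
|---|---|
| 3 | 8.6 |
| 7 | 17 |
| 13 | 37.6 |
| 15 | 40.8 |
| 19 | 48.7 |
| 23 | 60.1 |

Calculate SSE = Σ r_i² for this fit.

SSE = 16.5

x=3: ŷ = 0.8 + 2.6·3 = 8.6; r = 8.6 − 8.6 = 0
x=7: ŷ = 0.8 + 2.6·7 = 19; r = 17 − 19 = -2
x=13: ŷ = 0.8 + 2.6·13 = 34.6; r = 37.6 − 34.6 = 3
x=15: ŷ = 0.8 + 2.6·15 = 39.8; r = 40.8 − 39.8 = 1
x=19: ŷ = 0.8 + 2.6·19 = 50.2; r = 48.7 − 50.2 = -1.5
x=23: ŷ = 0.8 + 2.6·23 = 60.6; r = 60.1 − 60.6 = -0.5
SSE = 0 + 4 + 9 + 1 + 2.25 + 0.25 = 16.5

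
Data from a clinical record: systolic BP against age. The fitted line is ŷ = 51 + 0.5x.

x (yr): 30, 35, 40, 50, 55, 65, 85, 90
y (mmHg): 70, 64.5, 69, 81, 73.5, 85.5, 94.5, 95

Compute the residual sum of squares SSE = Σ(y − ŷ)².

SSE = 92

x=30: ŷ = 51 + 0.5·30 = 66; e = 70 − 66 = 4
x=35: ŷ = 51 + 0.5·35 = 68.5; e = 64.5 − 68.5 = -4
x=40: ŷ = 51 + 0.5·40 = 71; e = 69 − 71 = -2
x=50: ŷ = 51 + 0.5·50 = 76; e = 81 − 76 = 5
x=55: ŷ = 51 + 0.5·55 = 78.5; e = 73.5 − 78.5 = -5
x=65: ŷ = 51 + 0.5·65 = 83.5; e = 85.5 − 83.5 = 2
x=85: ŷ = 51 + 0.5·85 = 93.5; e = 94.5 − 93.5 = 1
x=90: ŷ = 51 + 0.5·90 = 96; e = 95 − 96 = -1
SSE = 16 + 16 + 4 + 25 + 25 + 4 + 1 + 1 = 92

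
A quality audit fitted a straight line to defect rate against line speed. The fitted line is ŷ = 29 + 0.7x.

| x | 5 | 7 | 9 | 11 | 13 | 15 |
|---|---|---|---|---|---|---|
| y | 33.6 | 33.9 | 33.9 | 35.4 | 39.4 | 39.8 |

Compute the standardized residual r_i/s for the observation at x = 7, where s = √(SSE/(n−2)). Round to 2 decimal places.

0.00

x=5: ŷ = 29 + 0.7·5 = 32.5; r = 33.6 − 32.5 = 1.1
x=7: ŷ = 29 + 0.7·7 = 33.9; r = 33.9 − 33.9 = 0
x=9: ŷ = 29 + 0.7·9 = 35.3; r = 33.9 − 35.3 = -1.4
x=11: ŷ = 29 + 0.7·11 = 36.7; r = 35.4 − 36.7 = -1.3
x=13: ŷ = 29 + 0.7·13 = 38.1; r = 39.4 − 38.1 = 1.3
x=15: ŷ = 29 + 0.7·15 = 39.5; r = 39.8 − 39.5 = 0.3
SSE = 1.21 + 0 + 1.96 + 1.69 + 1.69 + 0.09 = 6.64
s = √(6.64/4) = 1.28841
r/s = 0 / 1.28841 = 0.00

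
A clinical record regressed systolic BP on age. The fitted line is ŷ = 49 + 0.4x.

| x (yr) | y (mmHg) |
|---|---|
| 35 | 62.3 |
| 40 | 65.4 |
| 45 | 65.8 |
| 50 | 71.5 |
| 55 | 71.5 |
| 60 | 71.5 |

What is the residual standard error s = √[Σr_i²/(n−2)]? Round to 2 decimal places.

x=35: ŷ = 49 + 0.4·35 = 63; r = 62.3 − 63 = -0.7
x=40: ŷ = 49 + 0.4·40 = 65; r = 65.4 − 65 = 0.4
x=45: ŷ = 49 + 0.4·45 = 67; r = 65.8 − 67 = -1.2
x=50: ŷ = 49 + 0.4·50 = 69; r = 71.5 − 69 = 2.5
x=55: ŷ = 49 + 0.4·55 = 71; r = 71.5 − 71 = 0.5
x=60: ŷ = 49 + 0.4·60 = 73; r = 71.5 − 73 = -1.5
SSE = 0.49 + 0.16 + 1.44 + 6.25 + 0.25 + 2.25 = 10.84
s = √(10.84/4) = √2.71 ≈ 1.65

s = 1.65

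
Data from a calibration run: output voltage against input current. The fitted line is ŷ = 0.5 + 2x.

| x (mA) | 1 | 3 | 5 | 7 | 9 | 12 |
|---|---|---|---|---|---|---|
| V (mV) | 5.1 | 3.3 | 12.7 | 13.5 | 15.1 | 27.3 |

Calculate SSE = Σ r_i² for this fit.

SSE = 42.24

x=1: ŷ = 0.5 + 2·1 = 2.5; r = 5.1 − 2.5 = 2.6
x=3: ŷ = 0.5 + 2·3 = 6.5; r = 3.3 − 6.5 = -3.2
x=5: ŷ = 0.5 + 2·5 = 10.5; r = 12.7 − 10.5 = 2.2
x=7: ŷ = 0.5 + 2·7 = 14.5; r = 13.5 − 14.5 = -1
x=9: ŷ = 0.5 + 2·9 = 18.5; r = 15.1 − 18.5 = -3.4
x=12: ŷ = 0.5 + 2·12 = 24.5; r = 27.3 − 24.5 = 2.8
SSE = 6.76 + 10.24 + 4.84 + 1 + 11.56 + 7.84 = 42.24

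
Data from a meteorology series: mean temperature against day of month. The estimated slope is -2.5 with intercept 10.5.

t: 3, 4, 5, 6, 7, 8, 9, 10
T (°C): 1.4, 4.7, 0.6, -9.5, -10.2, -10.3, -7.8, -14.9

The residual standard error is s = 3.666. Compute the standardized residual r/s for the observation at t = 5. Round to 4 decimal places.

0.7092

T̂ = 10.5 − 2.5·5 = -2
r = 0.6 − (-2) = 2.6
r/s = 2.6 / 3.666 = 0.7092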